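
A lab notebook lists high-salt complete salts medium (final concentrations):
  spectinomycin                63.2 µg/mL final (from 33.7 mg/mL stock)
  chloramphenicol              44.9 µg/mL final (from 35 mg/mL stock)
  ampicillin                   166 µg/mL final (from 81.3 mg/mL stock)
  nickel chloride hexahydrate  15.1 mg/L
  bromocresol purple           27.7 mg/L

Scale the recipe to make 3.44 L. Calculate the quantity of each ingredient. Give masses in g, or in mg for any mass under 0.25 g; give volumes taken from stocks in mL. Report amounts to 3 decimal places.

Working volume: 3.44 L.
spectinomycin: C1V1 = C2V2 → 63.2 µg/mL × 3440 mL ÷ 33700 µg/mL = 6.451 mL
chloramphenicol: dilute stock: 44.9 µg/mL × 3440 mL ÷ 35000 µg/mL = 4.413 mL
ampicillin: C1V1 = C2V2 → 166 µg/mL × 3440 mL ÷ 81300 µg/mL = 7.024 mL
nickel chloride hexahydrate: 15.1 mg/L × 3.44 L = 51.944 mg
bromocresol purple: 27.7 mg/L × 3.44 L = 95.288 mg

spectinomycin 6.451 mL; chloramphenicol 4.413 mL; ampicillin 7.024 mL; nickel chloride hexahydrate 51.944 mg; bromocresol purple 95.288 mg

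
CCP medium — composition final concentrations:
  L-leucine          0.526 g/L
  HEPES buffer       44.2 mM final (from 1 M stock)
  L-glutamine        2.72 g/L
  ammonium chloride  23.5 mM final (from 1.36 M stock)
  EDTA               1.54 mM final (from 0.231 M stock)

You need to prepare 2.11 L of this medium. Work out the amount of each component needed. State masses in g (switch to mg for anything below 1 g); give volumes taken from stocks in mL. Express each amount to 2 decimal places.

Working volume: 2.11 L.
L-leucine: 0.526 g/L × 2.11 L = 1.11 g
HEPES buffer: C1V1 = C2V2 → 44.2 mM × 2110 mL ÷ 1000 mM = 93.26 mL
L-glutamine: 2.72 g/L × 2.11 L = 5.74 g
ammonium chloride: V = C2·V2/C1 = 23.5 mM × 2110 mL ÷ 1360 mM = 36.46 mL
EDTA: C1V1 = C2V2 → 1.54 mM × 2110 mL ÷ 231 mM = 14.07 mL

L-leucine 1.11 g; HEPES buffer 93.26 mL; L-glutamine 5.74 g; ammonium chloride 36.46 mL; EDTA 14.07 mL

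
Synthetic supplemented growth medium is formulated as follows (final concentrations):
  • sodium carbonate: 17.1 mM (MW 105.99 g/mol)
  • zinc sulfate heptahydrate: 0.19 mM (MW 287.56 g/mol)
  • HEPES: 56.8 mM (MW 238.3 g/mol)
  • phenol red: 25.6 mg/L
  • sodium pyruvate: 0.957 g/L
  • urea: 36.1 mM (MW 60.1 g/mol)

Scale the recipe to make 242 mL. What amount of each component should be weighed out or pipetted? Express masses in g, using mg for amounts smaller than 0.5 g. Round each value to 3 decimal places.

Working volume: 242 mL = 0.242 L.
sodium carbonate: 17.1 mmol/L × 105.99 mg/mmol × 0.242 L = 438.608 mg
zinc sulfate heptahydrate: 0.19 mmol/L × 287.56 mg/mmol × 0.242 L = 13.222 mg
HEPES: 56.8 mmol/L × 238.3 g/mol × 0.242 L ÷ 1000 = 3.276 g
phenol red: 25.6 mg/L × 0.242 L = 6.195 mg
sodium pyruvate: 0.957 g/L × 0.242 L = 0.231594 g = 231.594 mg
urea: 36.1 mmol/L × 60.1 g/mol × 0.242 L ÷ 1000 = 0.525 g

sodium carbonate 438.608 mg; zinc sulfate heptahydrate 13.222 mg; HEPES 3.276 g; phenol red 6.195 mg; sodium pyruvate 231.594 mg; urea 0.525 g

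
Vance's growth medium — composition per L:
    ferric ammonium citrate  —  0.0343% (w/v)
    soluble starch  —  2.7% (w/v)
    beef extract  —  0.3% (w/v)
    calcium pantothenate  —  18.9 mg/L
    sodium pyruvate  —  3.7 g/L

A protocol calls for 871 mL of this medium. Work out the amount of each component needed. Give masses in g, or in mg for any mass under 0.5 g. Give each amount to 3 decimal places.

Target volume = 871 mL = 0.871 L.
ferric ammonium citrate: 0.0343% w/v = 0.343 g/L → 0.343 × 0.871 L = 0.298753 g = 298.753 mg
soluble starch: 2.7 g per 100 mL × 871 mL ÷ 100 = 23.517 g
beef extract: 0.3% w/v = 3 g/L → 3 × 0.871 L = 2.613 g
calcium pantothenate: 18.9 mg/L × 0.871 L = 16.462 mg
sodium pyruvate: 3.7 g/L × 0.871 L = 3.223 g

ferric ammonium citrate 298.753 mg; soluble starch 23.517 g; beef extract 2.613 g; calcium pantothenate 16.462 mg; sodium pyruvate 3.223 g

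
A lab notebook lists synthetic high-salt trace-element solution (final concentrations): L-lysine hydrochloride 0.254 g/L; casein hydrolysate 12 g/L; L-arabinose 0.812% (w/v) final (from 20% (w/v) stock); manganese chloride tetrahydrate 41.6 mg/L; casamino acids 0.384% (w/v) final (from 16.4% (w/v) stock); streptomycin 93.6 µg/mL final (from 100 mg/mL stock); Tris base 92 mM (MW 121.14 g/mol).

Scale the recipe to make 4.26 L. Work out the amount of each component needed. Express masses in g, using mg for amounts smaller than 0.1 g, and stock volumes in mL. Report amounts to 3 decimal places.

Scale factor relative to 1 L: 4.26.
L-lysine hydrochloride: 0.254 g/L × 4.26 L = 1.082 g
casein hydrolysate: 12 g/L × 4.26 L = 51.120 g
L-arabinose: dilute stock: 0.812% ÷ 20% × 4260 mL = 172.956 mL
manganese chloride tetrahydrate: 41.6 mg/L × 4.26 L = 177.216 mg = 0.177 g
casamino acids: dilute stock: 0.384% ÷ 16.4% × 4260 mL = 99.746 mL
streptomycin: dilute stock: 93.6 µg/mL × 4260 mL ÷ 100000 µg/mL = 3.987 mL
Tris base: 92 mmol/L × 121.14 g/mol × 4.26 L ÷ 1000 = 47.477 g

L-lysine hydrochloride 1.082 g; casein hydrolysate 51.120 g; L-arabinose 172.956 mL; manganese chloride tetrahydrate 0.177 g; casamino acids 99.746 mL; streptomycin 3.987 mL; Tris base 47.477 g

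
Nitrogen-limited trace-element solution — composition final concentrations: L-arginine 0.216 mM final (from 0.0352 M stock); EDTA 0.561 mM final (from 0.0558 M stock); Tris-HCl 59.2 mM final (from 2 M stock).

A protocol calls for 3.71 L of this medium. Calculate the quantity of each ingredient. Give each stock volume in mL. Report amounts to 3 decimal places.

Scale factor relative to 1 L: 3.71.
L-arginine: dilute stock: 0.216 mM × 3710 mL ÷ 35.2 mM = 22.766 mL
EDTA: dilute stock: 0.561 mM × 3710 mL ÷ 55.8 mM = 37.299 mL
Tris-HCl: dilute stock: 59.2 mM × 3710 mL ÷ 2000 mM = 109.816 mL

L-arginine 22.766 mL; EDTA 37.299 mL; Tris-HCl 109.816 mL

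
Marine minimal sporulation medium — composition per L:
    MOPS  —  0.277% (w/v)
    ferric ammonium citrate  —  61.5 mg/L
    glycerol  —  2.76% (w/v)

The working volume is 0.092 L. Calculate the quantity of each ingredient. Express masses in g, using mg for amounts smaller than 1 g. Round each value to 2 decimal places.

MOPS 254.84 mg; ferric ammonium citrate 5.66 mg; glycerol 2.54 g

Working volume: 0.092 L.
MOPS: 0.277% w/v = 2.77 g/L → 2.77 × 0.092 L = 0.25484 g = 254.84 mg
ferric ammonium citrate: 61.5 mg/L × 0.092 L = 5.66 mg
glycerol: 2.76% w/v = 27.6 g/L → 27.6 × 0.092 L = 2.54 g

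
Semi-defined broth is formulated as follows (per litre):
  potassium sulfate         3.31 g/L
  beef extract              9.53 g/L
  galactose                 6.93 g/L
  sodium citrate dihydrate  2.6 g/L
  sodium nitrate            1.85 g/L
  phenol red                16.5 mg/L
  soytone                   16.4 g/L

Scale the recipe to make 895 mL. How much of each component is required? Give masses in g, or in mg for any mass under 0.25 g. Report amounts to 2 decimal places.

Scale factor relative to 1 L: 0.895.
potassium sulfate: 3.31 g/L × 0.895 L = 2.96 g
beef extract: 9.53 g/L × 0.895 L = 8.53 g
galactose: 6.93 g/L × 0.895 L = 6.20 g
sodium citrate dihydrate: 2.6 g/L × 0.895 L = 2.33 g
sodium nitrate: 1.85 g/L × 0.895 L = 1.66 g
phenol red: 16.5 mg/L × 0.895 L = 14.77 mg
soytone: 16.4 g/L × 0.895 L = 14.68 g

potassium sulfate 2.96 g; beef extract 8.53 g; galactose 6.20 g; sodium citrate dihydrate 2.33 g; sodium nitrate 1.66 g; phenol red 14.77 mg; soytone 14.68 g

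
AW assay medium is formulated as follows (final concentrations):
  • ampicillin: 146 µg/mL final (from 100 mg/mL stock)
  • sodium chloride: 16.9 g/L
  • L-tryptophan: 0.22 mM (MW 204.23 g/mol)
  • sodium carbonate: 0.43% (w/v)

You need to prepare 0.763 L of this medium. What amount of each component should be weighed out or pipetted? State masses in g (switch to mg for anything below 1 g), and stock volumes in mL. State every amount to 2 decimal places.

ampicillin 1.11 mL; sodium chloride 12.89 g; L-tryptophan 34.28 mg; sodium carbonate 3.28 g

Working volume: 0.763 L.
ampicillin: V = C2·V2/C1 = 146 µg/mL × 763 mL ÷ 100000 µg/mL = 1.11 mL
sodium chloride: 16.9 g/L × 0.763 L = 12.89 g
L-tryptophan: 0.22 mmol/L × 204.23 mg/mmol × 0.763 L = 34.28 mg
sodium carbonate: 0.43% w/v = 4.3 g/L → 4.3 × 0.763 L = 3.28 g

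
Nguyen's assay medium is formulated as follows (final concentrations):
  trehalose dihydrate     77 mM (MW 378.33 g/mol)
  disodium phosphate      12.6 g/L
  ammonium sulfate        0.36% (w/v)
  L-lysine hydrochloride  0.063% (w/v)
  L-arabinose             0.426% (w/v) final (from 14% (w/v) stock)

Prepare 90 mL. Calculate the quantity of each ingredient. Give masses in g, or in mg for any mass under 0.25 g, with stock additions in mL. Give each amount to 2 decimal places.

Target volume = 90 mL = 0.09 L.
trehalose dihydrate: 77 mmol/L × 378.33 g/mol × 0.09 L ÷ 1000 = 2.62 g
disodium phosphate: 12.6 g/L × 0.09 L = 1.13 g
ammonium sulfate: 0.36 g per 100 mL × 90 mL ÷ 100 = 0.32 g
L-lysine hydrochloride: 0.063% w/v = 0.63 g/L → 0.63 × 0.09 L = 0.0567 g = 56.70 mg
L-arabinose: V = C2·V2/C1 = 0.426% ÷ 14% × 90 mL = 2.74 mL

trehalose dihydrate 2.62 g; disodium phosphate 1.13 g; ammonium sulfate 0.32 g; L-lysine hydrochloride 56.70 mg; L-arabinose 2.74 mL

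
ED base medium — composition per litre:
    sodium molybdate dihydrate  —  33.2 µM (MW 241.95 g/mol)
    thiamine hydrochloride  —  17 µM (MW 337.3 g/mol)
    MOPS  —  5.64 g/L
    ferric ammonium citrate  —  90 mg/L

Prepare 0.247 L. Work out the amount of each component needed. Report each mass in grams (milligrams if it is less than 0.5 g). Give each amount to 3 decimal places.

Scale factor relative to 1 L: 0.247.
sodium molybdate dihydrate: 33.2 µmol/L × 241.95 g/mol × 0.247 L ÷ 1000 = 1.984 mg
thiamine hydrochloride: 17 µmol/L × 337.3 g/mol × 0.247 L ÷ 1000 = 1.416 mg
MOPS: 5.64 g/L × 0.247 L = 1.393 g
ferric ammonium citrate: 90 mg/L × 0.247 L = 22.230 mg

sodium molybdate dihydrate 1.984 mg; thiamine hydrochloride 1.416 mg; MOPS 1.393 g; ferric ammonium citrate 22.230 mg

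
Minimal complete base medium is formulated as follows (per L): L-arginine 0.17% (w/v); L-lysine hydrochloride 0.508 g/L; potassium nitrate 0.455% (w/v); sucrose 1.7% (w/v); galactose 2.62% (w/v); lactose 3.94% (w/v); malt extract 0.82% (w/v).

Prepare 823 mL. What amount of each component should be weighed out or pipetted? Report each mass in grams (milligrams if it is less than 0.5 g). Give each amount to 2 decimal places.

L-arginine 1.40 g; L-lysine hydrochloride 418.08 mg; potassium nitrate 3.74 g; sucrose 13.99 g; galactose 21.56 g; lactose 32.43 g; malt extract 6.75 g

Scale factor relative to 1 L: 0.823.
L-arginine: 0.17 g per 100 mL × 823 mL ÷ 100 = 1.40 g
L-lysine hydrochloride: 0.508 g/L × 0.823 L = 0.418084 g = 418.08 mg
potassium nitrate: 0.455 g per 100 mL × 823 mL ÷ 100 = 3.74 g
sucrose: 1.7% w/v = 17 g/L → 17 × 0.823 L = 13.99 g
galactose: 2.62% w/v = 26.2 g/L → 26.2 × 0.823 L = 21.56 g
lactose: 3.94 g per 100 mL × 823 mL ÷ 100 = 32.43 g
malt extract: 0.82% w/v = 8.2 g/L → 8.2 × 0.823 L = 6.75 g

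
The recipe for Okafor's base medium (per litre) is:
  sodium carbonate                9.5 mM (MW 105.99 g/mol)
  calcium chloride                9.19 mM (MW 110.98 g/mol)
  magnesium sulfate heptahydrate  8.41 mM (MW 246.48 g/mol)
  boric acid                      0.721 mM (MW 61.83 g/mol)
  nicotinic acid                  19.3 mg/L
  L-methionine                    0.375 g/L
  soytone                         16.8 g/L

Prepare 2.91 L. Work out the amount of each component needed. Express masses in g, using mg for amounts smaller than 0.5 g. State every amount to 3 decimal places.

Scale factor relative to 1 L: 2.91.
sodium carbonate: 9.5 mmol/L × 105.99 g/mol × 2.91 L ÷ 1000 = 2.930 g
calcium chloride: 9.19 mmol/L × 110.98 g/mol × 2.91 L ÷ 1000 = 2.968 g
magnesium sulfate heptahydrate: 8.41 mmol/L × 246.48 g/mol × 2.91 L ÷ 1000 = 6.032 g
boric acid: 0.721 mmol/L × 61.83 mg/mmol × 2.91 L = 129.726 mg
nicotinic acid: 19.3 mg/L × 2.91 L = 56.163 mg
L-methionine: 0.375 g/L × 2.91 L = 1.091 g
soytone: 16.8 g/L × 2.91 L = 48.888 g

sodium carbonate 2.930 g; calcium chloride 2.968 g; magnesium sulfate heptahydrate 6.032 g; boric acid 129.726 mg; nicotinic acid 56.163 mg; L-methionine 1.091 g; soytone 48.888 g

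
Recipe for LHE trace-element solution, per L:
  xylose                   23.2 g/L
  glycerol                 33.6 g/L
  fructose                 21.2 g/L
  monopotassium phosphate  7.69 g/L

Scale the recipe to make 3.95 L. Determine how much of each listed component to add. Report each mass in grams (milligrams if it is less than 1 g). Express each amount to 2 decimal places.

xylose 91.64 g; glycerol 132.72 g; fructose 83.74 g; monopotassium phosphate 30.38 g

Working volume: 3.95 L.
xylose: 23.2 g/L × 3.95 L = 91.64 g
glycerol: 33.6 g/L × 3.95 L = 132.72 g
fructose: 21.2 g/L × 3.95 L = 83.74 g
monopotassium phosphate: 7.69 g/L × 3.95 L = 30.38 g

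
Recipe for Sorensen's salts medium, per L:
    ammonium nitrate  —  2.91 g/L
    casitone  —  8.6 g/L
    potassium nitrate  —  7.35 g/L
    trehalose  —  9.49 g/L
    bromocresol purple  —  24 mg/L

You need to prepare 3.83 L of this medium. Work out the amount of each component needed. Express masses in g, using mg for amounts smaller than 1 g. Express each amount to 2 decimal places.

ammonium nitrate 11.15 g; casitone 32.94 g; potassium nitrate 28.15 g; trehalose 36.35 g; bromocresol purple 91.92 mg

Scale factor relative to 1 L: 3.83.
ammonium nitrate: 2.91 g/L × 3.83 L = 11.15 g
casitone: 8.6 g/L × 3.83 L = 32.94 g
potassium nitrate: 7.35 g/L × 3.83 L = 28.15 g
trehalose: 9.49 g/L × 3.83 L = 36.35 g
bromocresol purple: 24 mg/L × 3.83 L = 91.92 mg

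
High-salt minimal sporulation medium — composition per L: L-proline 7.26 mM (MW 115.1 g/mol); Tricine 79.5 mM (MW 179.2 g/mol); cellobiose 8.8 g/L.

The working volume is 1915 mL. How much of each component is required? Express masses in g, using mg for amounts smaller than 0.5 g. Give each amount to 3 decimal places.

Target volume = 1915 mL = 1.915 L.
L-proline: 7.26 mmol/L × 115.1 g/mol × 1.915 L ÷ 1000 = 1.600 g
Tricine: 79.5 mmol/L × 179.2 g/mol × 1.915 L ÷ 1000 = 27.282 g
cellobiose: 8.8 g/L × 1.915 L = 16.852 g

L-proline 1.600 g; Tricine 27.282 g; cellobiose 16.852 g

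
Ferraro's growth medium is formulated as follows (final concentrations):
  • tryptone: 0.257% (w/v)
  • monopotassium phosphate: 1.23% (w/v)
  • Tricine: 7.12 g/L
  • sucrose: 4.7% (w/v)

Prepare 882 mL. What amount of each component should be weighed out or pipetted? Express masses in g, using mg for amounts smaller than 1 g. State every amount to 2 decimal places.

Target volume = 882 mL = 0.882 L.
tryptone: 0.257% w/v = 2.57 g/L → 2.57 × 0.882 L = 2.27 g
monopotassium phosphate: 1.23% w/v = 12.3 g/L → 12.3 × 0.882 L = 10.85 g
Tricine: 7.12 g/L × 0.882 L = 6.28 g
sucrose: 4.7% w/v = 47 g/L → 47 × 0.882 L = 41.45 g

tryptone 2.27 g; monopotassium phosphate 10.85 g; Tricine 6.28 g; sucrose 41.45 g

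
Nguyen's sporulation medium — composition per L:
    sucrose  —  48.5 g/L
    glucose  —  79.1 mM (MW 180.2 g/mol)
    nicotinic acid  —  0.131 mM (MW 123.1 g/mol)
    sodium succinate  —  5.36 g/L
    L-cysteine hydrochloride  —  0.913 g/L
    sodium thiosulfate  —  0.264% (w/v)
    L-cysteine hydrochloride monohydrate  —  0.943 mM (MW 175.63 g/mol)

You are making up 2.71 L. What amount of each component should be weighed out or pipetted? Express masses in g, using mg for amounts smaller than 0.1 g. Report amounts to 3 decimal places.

sucrose 131.435 g; glucose 38.628 g; nicotinic acid 43.702 mg; sodium succinate 14.526 g; L-cysteine hydrochloride 2.474 g; sodium thiosulfate 7.154 g; L-cysteine hydrochloride monohydrate 0.449 g

Working volume: 2.71 L.
sucrose: 48.5 g/L × 2.71 L = 131.435 g
glucose: 79.1 mmol/L × 180.2 g/mol × 2.71 L ÷ 1000 = 38.628 g
nicotinic acid: 0.131 mmol/L × 123.1 mg/mmol × 2.71 L = 43.702 mg
sodium succinate: 5.36 g/L × 2.71 L = 14.526 g
L-cysteine hydrochloride: 0.913 g/L × 2.71 L = 2.474 g
sodium thiosulfate: 0.264% w/v = 2.64 g/L → 2.64 × 2.71 L = 7.154 g
L-cysteine hydrochloride monohydrate: 0.943 mmol/L × 175.63 g/mol × 2.71 L ÷ 1000 = 0.449 g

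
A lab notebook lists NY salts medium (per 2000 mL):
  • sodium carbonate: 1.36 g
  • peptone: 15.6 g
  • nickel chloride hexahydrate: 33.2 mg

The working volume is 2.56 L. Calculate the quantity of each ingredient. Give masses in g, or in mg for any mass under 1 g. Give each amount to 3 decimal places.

sodium carbonate 1.741 g; peptone 19.968 g; nickel chloride hexahydrate 42.496 mg

Ratio of target to recipe volume: 2560 / 2000 = 1.28.
sodium carbonate: 1.36 g × (2560 mL / 2000 mL) = 1.741 g
peptone: 15.6 g × (2560 mL / 2000 mL) = 19.968 g
nickel chloride hexahydrate: 33.2 mg × (2560 mL / 2000 mL) = 42.496 mg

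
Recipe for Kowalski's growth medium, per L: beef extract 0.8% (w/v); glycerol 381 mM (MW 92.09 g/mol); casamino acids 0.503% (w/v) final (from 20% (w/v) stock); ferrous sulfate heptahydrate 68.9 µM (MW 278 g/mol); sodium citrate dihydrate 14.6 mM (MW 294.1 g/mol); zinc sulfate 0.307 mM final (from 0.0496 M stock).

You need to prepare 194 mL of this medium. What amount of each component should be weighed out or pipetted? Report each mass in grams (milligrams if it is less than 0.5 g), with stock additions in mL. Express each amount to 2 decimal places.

beef extract 1.55 g; glycerol 6.81 g; casamino acids 4.88 mL; ferrous sulfate heptahydrate 3.72 mg; sodium citrate dihydrate 0.83 g; zinc sulfate 1.20 mL

Scale factor relative to 1 L: 0.194.
beef extract: 0.8% w/v = 8 g/L → 8 × 0.194 L = 1.55 g
glycerol: 381 mmol/L × 92.09 g/mol × 0.194 L ÷ 1000 = 6.81 g
casamino acids: V = C2·V2/C1 = 0.503% ÷ 20% × 194 mL = 4.88 mL
ferrous sulfate heptahydrate: 68.9 µmol/L × 278 g/mol × 0.194 L ÷ 1000 = 3.72 mg
sodium citrate dihydrate: 14.6 mmol/L × 294.1 g/mol × 0.194 L ÷ 1000 = 0.83 g
zinc sulfate: V = C2·V2/C1 = 0.307 mM × 194 mL ÷ 49.6 mM = 1.20 mL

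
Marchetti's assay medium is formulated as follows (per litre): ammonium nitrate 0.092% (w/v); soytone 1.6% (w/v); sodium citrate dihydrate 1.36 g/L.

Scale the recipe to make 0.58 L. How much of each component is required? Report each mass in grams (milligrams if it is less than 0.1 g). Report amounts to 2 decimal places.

ammonium nitrate 0.53 g; soytone 9.28 g; sodium citrate dihydrate 0.79 g

Working volume: 0.58 L.
ammonium nitrate: 0.092 g per 100 mL × 580 mL ÷ 100 = 0.53 g
soytone: 1.6 g per 100 mL × 580 mL ÷ 100 = 9.28 g
sodium citrate dihydrate: 1.36 g/L × 0.58 L = 0.79 g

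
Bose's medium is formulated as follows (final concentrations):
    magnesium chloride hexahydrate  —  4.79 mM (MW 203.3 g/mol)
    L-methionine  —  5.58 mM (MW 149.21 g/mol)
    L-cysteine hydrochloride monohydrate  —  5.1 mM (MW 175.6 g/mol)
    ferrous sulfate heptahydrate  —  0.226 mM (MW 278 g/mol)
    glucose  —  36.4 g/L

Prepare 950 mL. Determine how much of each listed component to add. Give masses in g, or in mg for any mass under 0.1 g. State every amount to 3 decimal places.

magnesium chloride hexahydrate 0.925 g; L-methionine 0.791 g; L-cysteine hydrochloride monohydrate 0.851 g; ferrous sulfate heptahydrate 59.687 mg; glucose 34.580 g

Target volume = 950 mL = 0.95 L.
magnesium chloride hexahydrate: 4.79 mmol/L × 203.3 g/mol × 0.95 L ÷ 1000 = 0.925 g
L-methionine: 5.58 mmol/L × 149.21 g/mol × 0.95 L ÷ 1000 = 0.791 g
L-cysteine hydrochloride monohydrate: 5.1 mmol/L × 175.6 g/mol × 0.95 L ÷ 1000 = 0.851 g
ferrous sulfate heptahydrate: 0.226 mmol/L × 278 mg/mmol × 0.95 L = 59.687 mg
glucose: 36.4 g/L × 0.95 L = 34.580 g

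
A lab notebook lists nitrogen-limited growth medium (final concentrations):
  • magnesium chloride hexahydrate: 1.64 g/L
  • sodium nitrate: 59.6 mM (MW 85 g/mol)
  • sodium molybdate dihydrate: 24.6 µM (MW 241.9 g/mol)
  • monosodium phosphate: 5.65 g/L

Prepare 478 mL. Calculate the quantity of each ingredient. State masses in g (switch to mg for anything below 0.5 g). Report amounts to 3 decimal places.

magnesium chloride hexahydrate 0.784 g; sodium nitrate 2.422 g; sodium molybdate dihydrate 2.844 mg; monosodium phosphate 2.701 g

Scale factor relative to 1 L: 0.478.
magnesium chloride hexahydrate: 1.64 g/L × 0.478 L = 0.784 g
sodium nitrate: 59.6 mmol/L × 85 g/mol × 0.478 L ÷ 1000 = 2.422 g
sodium molybdate dihydrate: 24.6 µmol/L × 241.9 g/mol × 0.478 L ÷ 1000 = 2.844 mg
monosodium phosphate: 5.65 g/L × 0.478 L = 2.701 g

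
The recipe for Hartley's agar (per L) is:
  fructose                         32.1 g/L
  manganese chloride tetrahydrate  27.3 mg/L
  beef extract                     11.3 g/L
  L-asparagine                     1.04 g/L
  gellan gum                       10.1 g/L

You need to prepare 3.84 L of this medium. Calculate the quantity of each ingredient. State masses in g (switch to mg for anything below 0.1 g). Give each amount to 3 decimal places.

Scale factor relative to 1 L: 3.84.
fructose: 32.1 g/L × 3.84 L = 123.264 g
manganese chloride tetrahydrate: 27.3 mg/L × 3.84 L = 104.832 mg = 0.105 g
beef extract: 11.3 g/L × 3.84 L = 43.392 g
L-asparagine: 1.04 g/L × 3.84 L = 3.994 g
gellan gum: 10.1 g/L × 3.84 L = 38.784 g

fructose 123.264 g; manganese chloride tetrahydrate 0.105 g; beef extract 43.392 g; L-asparagine 3.994 g; gellan gum 38.784 g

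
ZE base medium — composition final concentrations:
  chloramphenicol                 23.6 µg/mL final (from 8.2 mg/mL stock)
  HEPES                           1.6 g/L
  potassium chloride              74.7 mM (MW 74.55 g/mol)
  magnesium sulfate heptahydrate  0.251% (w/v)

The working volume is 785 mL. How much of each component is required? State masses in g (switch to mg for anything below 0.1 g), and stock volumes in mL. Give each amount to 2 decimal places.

Target volume = 785 mL = 0.785 L.
chloramphenicol: dilute stock: 23.6 µg/mL × 785 mL ÷ 8200 µg/mL = 2.26 mL
HEPES: 1.6 g/L × 0.785 L = 1.26 g
potassium chloride: 74.7 mmol/L × 74.55 g/mol × 0.785 L ÷ 1000 = 4.37 g
magnesium sulfate heptahydrate: 0.251% w/v = 2.51 g/L → 2.51 × 0.785 L = 1.97 g

chloramphenicol 2.26 mL; HEPES 1.26 g; potassium chloride 4.37 g; magnesium sulfate heptahydrate 1.97 g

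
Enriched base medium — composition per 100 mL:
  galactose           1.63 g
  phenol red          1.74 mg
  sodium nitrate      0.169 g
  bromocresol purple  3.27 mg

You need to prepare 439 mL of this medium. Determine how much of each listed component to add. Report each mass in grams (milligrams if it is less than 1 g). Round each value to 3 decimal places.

galactose 7.156 g; phenol red 7.639 mg; sodium nitrate 741.910 mg; bromocresol purple 14.355 mg

Ratio of target to recipe volume: 439 / 100 = 4.39.
galactose: 1.63 g × (439 mL / 100 mL) = 7.156 g
phenol red: 1.74 mg × (439 mL / 100 mL) = 7.639 mg
sodium nitrate: 0.169 g × (439 mL / 100 mL) = 0.74191 g = 741.910 mg
bromocresol purple: 3.27 mg × (439 mL / 100 mL) = 14.355 mg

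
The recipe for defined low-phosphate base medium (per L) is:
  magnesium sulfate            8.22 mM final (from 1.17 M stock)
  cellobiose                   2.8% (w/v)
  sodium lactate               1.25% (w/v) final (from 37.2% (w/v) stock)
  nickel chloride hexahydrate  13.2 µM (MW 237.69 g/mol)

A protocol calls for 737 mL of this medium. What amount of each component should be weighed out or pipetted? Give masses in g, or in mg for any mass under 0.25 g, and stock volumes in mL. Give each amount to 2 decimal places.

magnesium sulfate 5.18 mL; cellobiose 20.64 g; sodium lactate 24.76 mL; nickel chloride hexahydrate 2.31 mg

Working volume: 737 mL = 0.737 L.
magnesium sulfate: C1V1 = C2V2 → 8.22 mM × 737 mL ÷ 1170 mM = 5.18 mL
cellobiose: 2.8 g per 100 mL × 737 mL ÷ 100 = 20.64 g
sodium lactate: V = C2·V2/C1 = 1.25% ÷ 37.2% × 737 mL = 24.76 mL
nickel chloride hexahydrate: 13.2 µmol/L × 237.69 g/mol × 0.737 L ÷ 1000 = 2.31 mg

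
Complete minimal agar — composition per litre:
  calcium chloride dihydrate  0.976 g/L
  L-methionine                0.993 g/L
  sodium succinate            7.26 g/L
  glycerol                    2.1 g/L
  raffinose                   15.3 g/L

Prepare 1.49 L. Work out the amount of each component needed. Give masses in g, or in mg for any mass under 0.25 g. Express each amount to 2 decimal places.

calcium chloride dihydrate 1.45 g; L-methionine 1.48 g; sodium succinate 10.82 g; glycerol 3.13 g; raffinose 22.80 g

Scale factor relative to 1 L: 1.49.
calcium chloride dihydrate: 0.976 g/L × 1.49 L = 1.45 g
L-methionine: 0.993 g/L × 1.49 L = 1.48 g
sodium succinate: 7.26 g/L × 1.49 L = 10.82 g
glycerol: 2.1 g/L × 1.49 L = 3.13 g
raffinose: 15.3 g/L × 1.49 L = 22.80 g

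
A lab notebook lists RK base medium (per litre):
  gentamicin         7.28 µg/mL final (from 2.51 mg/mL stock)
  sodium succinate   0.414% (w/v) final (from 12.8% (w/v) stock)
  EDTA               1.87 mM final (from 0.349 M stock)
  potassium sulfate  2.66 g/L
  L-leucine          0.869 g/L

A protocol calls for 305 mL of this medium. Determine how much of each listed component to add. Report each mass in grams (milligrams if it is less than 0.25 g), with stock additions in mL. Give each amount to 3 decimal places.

gentamicin 0.885 mL; sodium succinate 9.865 mL; EDTA 1.634 mL; potassium sulfate 0.811 g; L-leucine 0.265 g

Target volume = 305 mL = 0.305 L.
gentamicin: V = C2·V2/C1 = 7.28 µg/mL × 305 mL ÷ 2510 µg/mL = 0.885 mL
sodium succinate: dilute stock: 0.414% ÷ 12.8% × 305 mL = 9.865 mL
EDTA: dilute stock: 1.87 mM × 305 mL ÷ 349 mM = 1.634 mL
potassium sulfate: 2.66 g/L × 0.305 L = 0.811 g
L-leucine: 0.869 g/L × 0.305 L = 0.265 g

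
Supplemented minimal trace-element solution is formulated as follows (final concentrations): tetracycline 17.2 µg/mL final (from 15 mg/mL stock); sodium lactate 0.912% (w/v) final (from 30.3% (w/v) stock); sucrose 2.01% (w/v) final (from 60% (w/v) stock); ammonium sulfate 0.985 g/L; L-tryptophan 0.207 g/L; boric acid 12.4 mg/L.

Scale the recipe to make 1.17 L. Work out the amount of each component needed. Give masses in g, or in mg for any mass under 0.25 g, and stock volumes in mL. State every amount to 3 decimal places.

Scale factor relative to 1 L: 1.17.
tetracycline: C1V1 = C2V2 → 17.2 µg/mL × 1170 mL ÷ 15000 µg/mL = 1.342 mL
sodium lactate: dilute stock: 0.912% ÷ 30.3% × 1170 mL = 35.216 mL
sucrose: V = C2·V2/C1 = 2.01% ÷ 60% × 1170 mL = 39.195 mL
ammonium sulfate: 0.985 g/L × 1.17 L = 1.152 g
L-tryptophan: 0.207 g/L × 1.17 L = 0.24219 g = 242.190 mg
boric acid: 12.4 mg/L × 1.17 L = 14.508 mg

tetracycline 1.342 mL; sodium lactate 35.216 mL; sucrose 39.195 mL; ammonium sulfate 1.152 g; L-tryptophan 242.190 mg; boric acid 14.508 mg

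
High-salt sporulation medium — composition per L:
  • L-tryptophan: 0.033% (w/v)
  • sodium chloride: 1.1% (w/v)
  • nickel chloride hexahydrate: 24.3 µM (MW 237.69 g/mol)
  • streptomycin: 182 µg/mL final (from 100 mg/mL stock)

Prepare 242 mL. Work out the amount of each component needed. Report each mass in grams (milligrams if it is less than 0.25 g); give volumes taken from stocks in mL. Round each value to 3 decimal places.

L-tryptophan 79.860 mg; sodium chloride 2.662 g; nickel chloride hexahydrate 1.398 mg; streptomycin 0.440 mL

Scale factor relative to 1 L: 0.242.
L-tryptophan: 0.033 g per 100 mL × 242 mL ÷ 100 = 0.07986 g = 79.860 mg
sodium chloride: 1.1 g per 100 mL × 242 mL ÷ 100 = 2.662 g
nickel chloride hexahydrate: 24.3 µmol/L × 237.69 g/mol × 0.242 L ÷ 1000 = 1.398 mg
streptomycin: V = C2·V2/C1 = 182 µg/mL × 242 mL ÷ 100000 µg/mL = 0.440 mL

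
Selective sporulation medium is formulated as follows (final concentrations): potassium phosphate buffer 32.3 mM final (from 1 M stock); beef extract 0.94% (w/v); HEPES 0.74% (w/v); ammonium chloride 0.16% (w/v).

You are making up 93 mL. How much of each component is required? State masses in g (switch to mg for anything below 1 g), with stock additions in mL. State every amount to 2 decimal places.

potassium phosphate buffer 3.00 mL; beef extract 874.20 mg; HEPES 688.20 mg; ammonium chloride 148.80 mg

Target volume = 93 mL = 0.093 L.
potassium phosphate buffer: dilute stock: 32.3 mM × 93 mL ÷ 1000 mM = 3.00 mL
beef extract: 0.94% w/v = 9.4 g/L → 9.4 × 0.093 L = 0.8742 g = 874.20 mg
HEPES: 0.74% w/v = 7.4 g/L → 7.4 × 0.093 L = 0.6882 g = 688.20 mg
ammonium chloride: 0.16 g per 100 mL × 93 mL ÷ 100 = 0.1488 g = 148.80 mg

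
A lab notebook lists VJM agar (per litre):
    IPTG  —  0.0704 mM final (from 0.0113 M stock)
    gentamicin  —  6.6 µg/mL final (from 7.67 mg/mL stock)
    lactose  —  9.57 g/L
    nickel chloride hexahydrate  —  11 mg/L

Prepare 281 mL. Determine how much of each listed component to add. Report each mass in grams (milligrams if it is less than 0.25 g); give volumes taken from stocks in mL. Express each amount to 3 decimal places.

Working volume: 281 mL = 0.281 L.
IPTG: C1V1 = C2V2 → 0.0704 mM × 281 mL ÷ 11.3 mM = 1.751 mL
gentamicin: dilute stock: 6.6 µg/mL × 281 mL ÷ 7670 µg/mL = 0.242 mL
lactose: 9.57 g/L × 0.281 L = 2.689 g
nickel chloride hexahydrate: 11 mg/L × 0.281 L = 3.091 mg

IPTG 1.751 mL; gentamicin 0.242 mL; lactose 2.689 g; nickel chloride hexahydrate 3.091 mg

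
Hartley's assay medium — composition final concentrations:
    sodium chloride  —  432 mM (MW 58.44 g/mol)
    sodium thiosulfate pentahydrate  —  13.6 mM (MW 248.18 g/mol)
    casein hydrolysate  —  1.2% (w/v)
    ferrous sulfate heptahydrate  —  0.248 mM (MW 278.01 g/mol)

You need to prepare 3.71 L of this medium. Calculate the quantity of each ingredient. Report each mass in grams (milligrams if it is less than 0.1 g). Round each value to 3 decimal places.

Scale factor relative to 1 L: 3.71.
sodium chloride: 432 mmol/L × 58.44 g/mol × 3.71 L ÷ 1000 = 93.663 g
sodium thiosulfate pentahydrate: 13.6 mmol/L × 248.18 g/mol × 3.71 L ÷ 1000 = 12.522 g
casein hydrolysate: 1.2 g per 100 mL × 3710 mL ÷ 100 = 44.520 g
ferrous sulfate heptahydrate: 0.248 mmol/L × 278.01 g/mol × 3.71 L ÷ 1000 = 0.256 g

sodium chloride 93.663 g; sodium thiosulfate pentahydrate 12.522 g; casein hydrolysate 44.520 g; ferrous sulfate heptahydrate 0.256 g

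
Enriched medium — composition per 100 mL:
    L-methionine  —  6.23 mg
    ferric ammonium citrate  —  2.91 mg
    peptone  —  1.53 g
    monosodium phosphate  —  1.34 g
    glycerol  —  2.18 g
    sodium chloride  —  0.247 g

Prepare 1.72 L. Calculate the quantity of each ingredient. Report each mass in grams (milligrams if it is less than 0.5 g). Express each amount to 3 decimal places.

L-methionine 107.156 mg; ferric ammonium citrate 50.052 mg; peptone 26.316 g; monosodium phosphate 23.048 g; glycerol 37.496 g; sodium chloride 4.248 g

Ratio of target to recipe volume: 1720 / 100 = 17.2.
L-methionine: 6.23 mg × (1720 mL / 100 mL) = 107.156 mg
ferric ammonium citrate: 2.91 mg × (1720 mL / 100 mL) = 50.052 mg
peptone: 1.53 g × (1720 mL / 100 mL) = 26.316 g
monosodium phosphate: 1.34 g × (1720 mL / 100 mL) = 23.048 g
glycerol: 2.18 g × (1720 mL / 100 mL) = 37.496 g
sodium chloride: 0.247 g × (1720 mL / 100 mL) = 4.248 g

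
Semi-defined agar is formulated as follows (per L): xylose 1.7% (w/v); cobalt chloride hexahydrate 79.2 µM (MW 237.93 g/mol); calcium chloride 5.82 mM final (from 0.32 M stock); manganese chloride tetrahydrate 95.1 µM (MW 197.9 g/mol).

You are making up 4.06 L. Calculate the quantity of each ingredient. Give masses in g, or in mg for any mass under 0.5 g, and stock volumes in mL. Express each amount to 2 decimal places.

Working volume: 4.06 L.
xylose: 1.7 g per 100 mL × 4060 mL ÷ 100 = 69.02 g
cobalt chloride hexahydrate: 79.2 µmol/L × 237.93 g/mol × 4.06 L ÷ 1000 = 76.51 mg
calcium chloride: V = C2·V2/C1 = 5.82 mM × 4060 mL ÷ 320 mM = 73.84 mL
manganese chloride tetrahydrate: 95.1 µmol/L × 197.9 g/mol × 4.06 L ÷ 1000 = 76.41 mg

xylose 69.02 g; cobalt chloride hexahydrate 76.51 mg; calcium chloride 73.84 mL; manganese chloride tetrahydrate 76.41 mg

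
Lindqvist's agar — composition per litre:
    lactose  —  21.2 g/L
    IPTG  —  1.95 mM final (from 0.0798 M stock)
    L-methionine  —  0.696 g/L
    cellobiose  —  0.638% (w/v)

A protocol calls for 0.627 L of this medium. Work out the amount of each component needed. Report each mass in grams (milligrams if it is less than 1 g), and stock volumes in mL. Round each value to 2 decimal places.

Scale factor relative to 1 L: 0.627.
lactose: 21.2 g/L × 0.627 L = 13.29 g
IPTG: V = C2·V2/C1 = 1.95 mM × 627 mL ÷ 79.8 mM = 15.32 mL
L-methionine: 0.696 g/L × 0.627 L = 0.436392 g = 436.39 mg
cellobiose: 0.638% w/v = 6.38 g/L → 6.38 × 0.627 L = 4.00 g

lactose 13.29 g; IPTG 15.32 mL; L-methionine 436.39 mg; cellobiose 4.00 g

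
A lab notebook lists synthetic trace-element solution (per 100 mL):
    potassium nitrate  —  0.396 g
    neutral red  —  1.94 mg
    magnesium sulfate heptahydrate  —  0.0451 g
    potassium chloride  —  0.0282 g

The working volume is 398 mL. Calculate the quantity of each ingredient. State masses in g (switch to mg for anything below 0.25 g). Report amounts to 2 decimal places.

Scale factor = 398 mL / 100 mL = 3.98.
potassium nitrate: 0.396 g × (398 mL / 100 mL) = 1.58 g
neutral red: 1.94 mg × (398 mL / 100 mL) = 7.72 mg
magnesium sulfate heptahydrate: 0.0451 g × (398 mL / 100 mL) = 0.179498 g = 179.50 mg
potassium chloride: 0.0282 g × (398 mL / 100 mL) = 0.112236 g = 112.24 mg

potassium nitrate 1.58 g; neutral red 7.72 mg; magnesium sulfate heptahydrate 179.50 mg; potassium chloride 112.24 mg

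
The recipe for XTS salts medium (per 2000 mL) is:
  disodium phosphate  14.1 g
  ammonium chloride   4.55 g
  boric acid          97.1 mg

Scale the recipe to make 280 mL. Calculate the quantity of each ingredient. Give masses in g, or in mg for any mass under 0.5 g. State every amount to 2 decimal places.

Scale factor = 280 mL / 2000 mL = 0.14.
disodium phosphate: 14.1 g × (280 mL / 2000 mL) = 1.97 g
ammonium chloride: 4.55 g × (280 mL / 2000 mL) = 0.64 g
boric acid: 97.1 mg × (280 mL / 2000 mL) = 13.59 mg

disodium phosphate 1.97 g; ammonium chloride 0.64 g; boric acid 13.59 mg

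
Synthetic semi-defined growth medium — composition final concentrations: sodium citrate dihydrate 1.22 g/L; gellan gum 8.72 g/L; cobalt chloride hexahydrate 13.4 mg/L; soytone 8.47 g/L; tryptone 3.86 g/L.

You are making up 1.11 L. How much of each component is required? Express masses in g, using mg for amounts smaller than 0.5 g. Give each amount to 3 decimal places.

sodium citrate dihydrate 1.354 g; gellan gum 9.679 g; cobalt chloride hexahydrate 14.874 mg; soytone 9.402 g; tryptone 4.285 g

Working volume: 1.11 L.
sodium citrate dihydrate: 1.22 g/L × 1.11 L = 1.354 g
gellan gum: 8.72 g/L × 1.11 L = 9.679 g
cobalt chloride hexahydrate: 13.4 mg/L × 1.11 L = 14.874 mg
soytone: 8.47 g/L × 1.11 L = 9.402 g
tryptone: 3.86 g/L × 1.11 L = 4.285 g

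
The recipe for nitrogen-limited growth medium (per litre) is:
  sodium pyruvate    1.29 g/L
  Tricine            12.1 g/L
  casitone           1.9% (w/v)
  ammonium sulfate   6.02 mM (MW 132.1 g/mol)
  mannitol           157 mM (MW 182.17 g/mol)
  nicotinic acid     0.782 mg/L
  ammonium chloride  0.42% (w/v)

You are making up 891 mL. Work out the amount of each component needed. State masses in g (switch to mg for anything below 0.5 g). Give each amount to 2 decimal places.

Scale factor relative to 1 L: 0.891.
sodium pyruvate: 1.29 g/L × 0.891 L = 1.15 g
Tricine: 12.1 g/L × 0.891 L = 10.78 g
casitone: 1.9 g per 100 mL × 891 mL ÷ 100 = 16.93 g
ammonium sulfate: 6.02 mmol/L × 132.1 g/mol × 0.891 L ÷ 1000 = 0.71 g
mannitol: 157 mmol/L × 182.17 g/mol × 0.891 L ÷ 1000 = 25.48 g
nicotinic acid: 0.782 mg/L × 0.891 L = 0.70 mg
ammonium chloride: 0.42% w/v = 4.2 g/L → 4.2 × 0.891 L = 3.74 g

sodium pyruvate 1.15 g; Tricine 10.78 g; casitone 16.93 g; ammonium sulfate 0.71 g; mannitol 25.48 g; nicotinic acid 0.70 mg; ammonium chloride 3.74 g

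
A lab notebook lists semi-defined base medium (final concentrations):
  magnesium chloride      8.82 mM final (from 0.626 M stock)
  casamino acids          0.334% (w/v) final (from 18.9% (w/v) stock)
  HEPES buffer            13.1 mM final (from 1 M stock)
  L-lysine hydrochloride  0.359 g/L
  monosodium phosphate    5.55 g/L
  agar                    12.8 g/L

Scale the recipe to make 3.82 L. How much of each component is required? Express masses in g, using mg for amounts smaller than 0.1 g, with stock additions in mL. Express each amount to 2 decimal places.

magnesium chloride 53.82 mL; casamino acids 67.51 mL; HEPES buffer 50.04 mL; L-lysine hydrochloride 1.37 g; monosodium phosphate 21.20 g; agar 48.90 g

Working volume: 3.82 L.
magnesium chloride: dilute stock: 8.82 mM × 3820 mL ÷ 626 mM = 53.82 mL
casamino acids: V = C2·V2/C1 = 0.334% ÷ 18.9% × 3820 mL = 67.51 mL
HEPES buffer: dilute stock: 13.1 mM × 3820 mL ÷ 1000 mM = 50.04 mL
L-lysine hydrochloride: 0.359 g/L × 3.82 L = 1.37 g
monosodium phosphate: 5.55 g/L × 3.82 L = 21.20 g
agar: 12.8 g/L × 3.82 L = 48.90 g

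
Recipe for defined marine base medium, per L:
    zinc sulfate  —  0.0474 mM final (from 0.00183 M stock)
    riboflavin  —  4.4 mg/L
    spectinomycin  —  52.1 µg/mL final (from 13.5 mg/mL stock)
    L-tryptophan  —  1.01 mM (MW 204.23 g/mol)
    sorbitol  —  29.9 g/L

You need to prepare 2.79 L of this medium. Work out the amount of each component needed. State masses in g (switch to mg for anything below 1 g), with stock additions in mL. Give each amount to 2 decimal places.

zinc sulfate 72.27 mL; riboflavin 12.28 mg; spectinomycin 10.77 mL; L-tryptophan 575.50 mg; sorbitol 83.42 g

Working volume: 2.79 L.
zinc sulfate: dilute stock: 0.0474 mM × 2790 mL ÷ 1.83 mM = 72.27 mL
riboflavin: 4.4 mg/L × 2.79 L = 12.28 mg
spectinomycin: V = C2·V2/C1 = 52.1 µg/mL × 2790 mL ÷ 13500 µg/mL = 10.77 mL
L-tryptophan: 1.01 mmol/L × 204.23 mg/mmol × 2.79 L = 575.50 mg
sorbitol: 29.9 g/L × 2.79 L = 83.42 g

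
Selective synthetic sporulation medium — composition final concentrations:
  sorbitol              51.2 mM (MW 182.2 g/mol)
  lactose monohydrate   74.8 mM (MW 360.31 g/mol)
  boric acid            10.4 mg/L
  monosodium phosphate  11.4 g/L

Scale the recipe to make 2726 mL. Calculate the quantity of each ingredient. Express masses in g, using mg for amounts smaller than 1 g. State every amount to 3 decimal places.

sorbitol 25.430 g; lactose monohydrate 73.469 g; boric acid 28.350 mg; monosodium phosphate 31.076 g

Working volume: 2726 mL = 2.726 L.
sorbitol: 51.2 mmol/L × 182.2 g/mol × 2.726 L ÷ 1000 = 25.430 g
lactose monohydrate: 74.8 mmol/L × 360.31 g/mol × 2.726 L ÷ 1000 = 73.469 g
boric acid: 10.4 mg/L × 2.726 L = 28.350 mg
monosodium phosphate: 11.4 g/L × 2.726 L = 31.076 g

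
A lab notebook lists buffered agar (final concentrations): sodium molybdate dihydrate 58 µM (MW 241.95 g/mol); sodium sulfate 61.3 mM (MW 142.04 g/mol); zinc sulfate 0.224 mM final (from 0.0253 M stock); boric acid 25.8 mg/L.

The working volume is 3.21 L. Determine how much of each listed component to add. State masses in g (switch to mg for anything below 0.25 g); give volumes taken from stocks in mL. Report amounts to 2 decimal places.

Working volume: 3.21 L.
sodium molybdate dihydrate: 58 µmol/L × 241.95 g/mol × 3.21 L ÷ 1000 = 45.05 mg
sodium sulfate: 61.3 mmol/L × 142.04 g/mol × 3.21 L ÷ 1000 = 27.95 g
zinc sulfate: V = C2·V2/C1 = 0.224 mM × 3210 mL ÷ 25.3 mM = 28.42 mL
boric acid: 25.8 mg/L × 3.21 L = 82.82 mg

sodium molybdate dihydrate 45.05 mg; sodium sulfate 27.95 g; zinc sulfate 28.42 mL; boric acid 82.82 mg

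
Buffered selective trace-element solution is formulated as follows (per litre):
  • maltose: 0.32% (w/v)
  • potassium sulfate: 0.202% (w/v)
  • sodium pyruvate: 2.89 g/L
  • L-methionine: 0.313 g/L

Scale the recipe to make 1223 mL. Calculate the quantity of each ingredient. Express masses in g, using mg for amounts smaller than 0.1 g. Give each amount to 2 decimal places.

maltose 3.91 g; potassium sulfate 2.47 g; sodium pyruvate 3.53 g; L-methionine 0.38 g

Scale factor relative to 1 L: 1.223.
maltose: 0.32% w/v = 3.2 g/L → 3.2 × 1.223 L = 3.91 g
potassium sulfate: 0.202 g per 100 mL × 1223 mL ÷ 100 = 2.47 g
sodium pyruvate: 2.89 g/L × 1.223 L = 3.53 g
L-methionine: 0.313 g/L × 1.223 L = 0.38 g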